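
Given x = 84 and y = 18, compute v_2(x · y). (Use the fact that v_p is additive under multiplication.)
v_2(1512) = 3

v_p(x) = 2 (factor: 84 = 2^2 · 21); v_p(y) = 1 (factor: 18 = 2^1 · 9). Additivity: v_p(xy) = v_p(x) + v_p(y) = 2 + 1 = 3. (Direct check: xy = 1512 = 2^3 · (189).)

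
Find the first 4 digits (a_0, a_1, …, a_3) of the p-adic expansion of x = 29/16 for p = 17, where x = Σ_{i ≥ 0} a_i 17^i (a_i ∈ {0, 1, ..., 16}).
(a_0, …, a_3) = (5, 3, 3, 3)

v_17(29/16) = 0 (numerator and denominator both coprime to 17), so x ∈ ℤ_17^×. Compute digits iteratively via a_i = x_i mod 17, x_{i+1} = (x_i − a_i)/17, with x_0 = x:
  x_0 = 29/16;  a_0 = 5;  x_1 = (x_0 − 5)/17 = -3/16
  x_1 = -3/16;  a_1 = 3;  x_2 = (x_1 − 3)/17 = -3/16
  x_2 = -3/16;  a_2 = 3;  x_3 = (x_2 − 3)/17 = -3/16
  x_3 = -3/16;  a_3 = 3;  x_4 = (x_3 − 3)/17 = -3/16
Digits: (5, 3, 3, 3).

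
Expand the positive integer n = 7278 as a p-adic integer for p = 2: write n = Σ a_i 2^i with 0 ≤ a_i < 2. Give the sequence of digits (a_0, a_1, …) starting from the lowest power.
(a_0, a_1, …) = (0, 1, 1, 1, 0, 1, 1, 0, 0, 0, 1, 1, 1)

Repeated division by 2 gives the digits low-to-high: 7278 = 1·2^1 + 1·2^2 + 1·2^3 + 1·2^5 + 1·2^6 + 1·2^10 + 1·2^11 + 1·2^12. Digit sequence: (0, 1, 1, 1, 0, 1, 1, 0, 0, 0, 1, 1, 1).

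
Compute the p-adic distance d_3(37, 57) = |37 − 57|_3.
d_3(37, 57) = 1

Step 1 — x − y = 37 − 57 = -20. Step 2 — v_3(-20) = 0 (factor: -20 = −(3^0 · 20); the sign does not affect v_p). Step 3 — |x − y|_3 = 3^{0} = 1.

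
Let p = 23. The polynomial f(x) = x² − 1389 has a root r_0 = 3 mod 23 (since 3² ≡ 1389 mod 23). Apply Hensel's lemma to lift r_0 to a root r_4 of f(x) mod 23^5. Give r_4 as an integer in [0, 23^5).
r_4 = 5020443 (mod 6436343)

Hensel's recurrence: r_{i+1} = r_i − f(r_i)·(f′(r_i))^{-1} mod 23^{i+2}, with f′(x) = 2x. Iterate:
  r_0 = 3 (mod 23)
  r_1 = 233 (mod 529)
  r_2 = 7639 (mod 12167)
  r_3 = 263146 (mod 279841)
  r_4 = 5020443 (mod 6436343)
Final: r_4 = 5020443, and one checks f(r_4) ≡ 0 mod 23^5.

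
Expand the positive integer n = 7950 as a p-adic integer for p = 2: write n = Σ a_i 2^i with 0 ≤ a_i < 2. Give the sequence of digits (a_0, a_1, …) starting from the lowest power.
(a_0, a_1, …) = (0, 1, 1, 1, 0, 0, 0, 0, 1, 1, 1, 1, 1)

Repeated division by 2 gives the digits low-to-high: 7950 = 1·2^1 + 1·2^2 + 1·2^3 + 1·2^8 + 1·2^9 + 1·2^10 + 1·2^11 + 1·2^12. Digit sequence: (0, 1, 1, 1, 0, 0, 0, 0, 1, 1, 1, 1, 1).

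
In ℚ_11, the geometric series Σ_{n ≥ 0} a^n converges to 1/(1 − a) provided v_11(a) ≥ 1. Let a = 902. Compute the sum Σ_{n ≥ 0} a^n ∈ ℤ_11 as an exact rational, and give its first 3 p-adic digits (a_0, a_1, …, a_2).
Σ a^n = 1/(1 − a) = -1/901;  first 3 digits = (1, 5, 10)

v_11(a) = 1 ≥ 1, so the series converges in ℤ_11 to 1/(1 − a) = 1/(1 − 902) = -1/901. Expand this rational in ℤ_11: compute digits iteratively via d_i = x_i mod 11, x_{i+1} = (x_i − d_i)/11. The first 3 digits are (1, 5, 10).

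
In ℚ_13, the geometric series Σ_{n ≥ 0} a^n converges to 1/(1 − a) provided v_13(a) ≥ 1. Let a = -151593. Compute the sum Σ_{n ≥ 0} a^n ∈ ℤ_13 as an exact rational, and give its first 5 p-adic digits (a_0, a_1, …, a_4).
Σ a^n = 1/(1 − a) = 1/151594;  first 5 digits = (1, 0, 0, 9, 7)

v_13(a) = 3 ≥ 1, so the series converges in ℤ_13 to 1/(1 − a) = 1/(1 − (-151593)) = 1/151594. Expand this rational in ℤ_13: compute digits iteratively via d_i = x_i mod 13, x_{i+1} = (x_i − d_i)/13. The first 5 digits are (1, 0, 0, 9, 7).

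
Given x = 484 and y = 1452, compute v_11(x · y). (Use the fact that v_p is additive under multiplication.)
v_11(702768) = 4

v_p(x) = 2 (factor: 484 = 11^2 · 4); v_p(y) = 2 (factor: 1452 = 11^2 · 12). Additivity: v_p(xy) = v_p(x) + v_p(y) = 2 + 2 = 4. (Direct check: xy = 702768 = 11^4 · (48).)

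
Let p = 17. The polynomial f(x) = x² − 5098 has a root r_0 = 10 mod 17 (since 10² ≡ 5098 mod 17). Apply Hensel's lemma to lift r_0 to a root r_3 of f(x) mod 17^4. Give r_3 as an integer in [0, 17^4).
r_3 = 79128 (mod 83521)

Hensel's recurrence: r_{i+1} = r_i − f(r_i)·(f′(r_i))^{-1} mod 17^{i+2}, with f′(x) = 2x. Iterate:
  r_0 = 10 (mod 17)
  r_1 = 231 (mod 289)
  r_2 = 520 (mod 4913)
  r_3 = 79128 (mod 83521)
Final: r_3 = 79128, and one checks f(r_3) ≡ 0 mod 17^4.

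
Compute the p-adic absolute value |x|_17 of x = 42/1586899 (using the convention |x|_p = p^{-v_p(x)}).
|42/1586899|_17 = 83521

Step 1 — compute v_17(x) by factoring powers of 17 out of the numerator and denominator: v_17(42/1586899) = -4. Step 2 — apply |x|_p = p^{-v_p(x)} = 17^{4} = 83521.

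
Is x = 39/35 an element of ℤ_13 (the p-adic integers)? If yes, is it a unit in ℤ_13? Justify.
x ∈ ℤ_13 but not a unit; v_13(x) = 1 > 0

ℤ_13 = {x ∈ ℚ_13 : v_13(x) ≥ 0} and ℤ_13^× = {x ∈ ℤ_13 : v_13(x) = 0}. Here v_13(39/35) = v_13(num) − v_13(den) = 1; compare against these criteria.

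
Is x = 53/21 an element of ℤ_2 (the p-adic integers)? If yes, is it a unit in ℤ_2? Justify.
x ∈ ℤ_2^× (unit); v_2(x) = 0

ℤ_2 = {x ∈ ℚ_2 : v_2(x) ≥ 0} and ℤ_2^× = {x ∈ ℤ_2 : v_2(x) = 0}. Here v_2(53/21) = v_2(num) − v_2(den) = 0; compare against these criteria.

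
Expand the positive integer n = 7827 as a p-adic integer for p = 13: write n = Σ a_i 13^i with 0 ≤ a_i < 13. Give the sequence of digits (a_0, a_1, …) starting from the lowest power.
(a_0, a_1, …) = (1, 4, 7, 3)

Repeated division by 13 gives the digits low-to-high: 7827 = 1 + 4·13^1 + 7·13^2 + 3·13^3. Digit sequence: (1, 4, 7, 3).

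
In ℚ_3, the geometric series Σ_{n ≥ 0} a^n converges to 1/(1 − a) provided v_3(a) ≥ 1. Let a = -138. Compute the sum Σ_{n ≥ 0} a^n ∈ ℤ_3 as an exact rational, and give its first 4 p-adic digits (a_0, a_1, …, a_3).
Σ a^n = 1/(1 − a) = 1/139;  first 4 digits = (1, 2, 0, 0)

v_3(a) = 1 ≥ 1, so the series converges in ℤ_3 to 1/(1 − a) = 1/(1 − (-138)) = 1/139. Expand this rational in ℤ_3: compute digits iteratively via d_i = x_i mod 3, x_{i+1} = (x_i − d_i)/3. The first 4 digits are (1, 2, 0, 0).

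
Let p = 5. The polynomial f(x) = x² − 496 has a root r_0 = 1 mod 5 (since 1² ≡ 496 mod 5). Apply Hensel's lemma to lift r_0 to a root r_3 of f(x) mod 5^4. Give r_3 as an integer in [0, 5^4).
r_3 = 511 (mod 625)

Hensel's recurrence: r_{i+1} = r_i − f(r_i)·(f′(r_i))^{-1} mod 5^{i+2}, with f′(x) = 2x. Iterate:
  r_0 = 1 (mod 5)
  r_1 = 11 (mod 25)
  r_2 = 11 (mod 125)
  r_3 = 511 (mod 625)
Final: r_3 = 511, and one checks f(r_3) ≡ 0 mod 5^4.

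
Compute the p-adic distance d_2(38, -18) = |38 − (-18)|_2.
d_2(38, -18) = 1/8

Step 1 — x − y = 38 − (-18) = 56. Step 2 — v_2(56) = 3 (factor: 56 = (2^3 · 7); the sign does not affect v_p). Step 3 — |x − y|_2 = 2^{-3} = 1/8.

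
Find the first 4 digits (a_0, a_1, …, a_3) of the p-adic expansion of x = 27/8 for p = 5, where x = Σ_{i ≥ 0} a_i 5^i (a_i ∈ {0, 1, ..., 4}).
(a_0, …, a_3) = (4, 3, 0, 3)

v_5(27/8) = 0 (numerator and denominator both coprime to 5), so x ∈ ℤ_5^×. Compute digits iteratively via a_i = x_i mod 5, x_{i+1} = (x_i − a_i)/5, with x_0 = x:
  x_0 = 27/8;  a_0 = 4;  x_1 = (x_0 − 4)/5 = -1/8
  x_1 = -1/8;  a_1 = 3;  x_2 = (x_1 − 3)/5 = -5/8
  x_2 = -5/8;  a_2 = 0;  x_3 = (x_2 − 0)/5 = -1/8
  x_3 = -1/8;  a_3 = 3;  x_4 = (x_3 − 3)/5 = -5/8
Digits: (4, 3, 0, 3).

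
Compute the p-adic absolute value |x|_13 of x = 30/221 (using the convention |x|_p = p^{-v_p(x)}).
|30/221|_13 = 13

Step 1 — compute v_13(x) by factoring powers of 13 out of the numerator and denominator: v_13(30/221) = -1. Step 2 — apply |x|_p = p^{-v_p(x)} = 13^{1} = 13.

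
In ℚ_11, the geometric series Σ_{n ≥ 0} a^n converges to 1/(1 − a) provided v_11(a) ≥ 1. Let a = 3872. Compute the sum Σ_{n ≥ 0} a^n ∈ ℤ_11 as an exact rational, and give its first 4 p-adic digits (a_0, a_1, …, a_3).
Σ a^n = 1/(1 − a) = -1/3871;  first 4 digits = (1, 0, 10, 2)

v_11(a) = 2 ≥ 1, so the series converges in ℤ_11 to 1/(1 − a) = 1/(1 − 3872) = -1/3871. Expand this rational in ℤ_11: compute digits iteratively via d_i = x_i mod 11, x_{i+1} = (x_i − d_i)/11. The first 4 digits are (1, 0, 10, 2).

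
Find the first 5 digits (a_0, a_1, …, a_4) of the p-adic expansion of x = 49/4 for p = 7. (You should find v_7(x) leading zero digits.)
(a_0, …, a_4) = (0, 0, 2, 5, 1)

v_7(49/4) = 2, so a_0 = ... = a_1 = 0. Factor out: x = 7^2 · u with u = 1/4 a unit in ℤ_7. Expand u iteratively via a_{v+i} = u_i mod 7, u_{i+1} = (u_i − a_{v+i})/7:
  u_0 = 1/4;  a_2 = 2;  u_1 = (u_0 − 2)/7 = -1/4
  u_1 = -1/4;  a_3 = 5;  u_2 = (u_1 − 5)/7 = -3/4
  u_2 = -3/4;  a_4 = 1;  u_3 = (u_2 − 1)/7 = -1/4
Digits: (0, 0, 2, 5, 1).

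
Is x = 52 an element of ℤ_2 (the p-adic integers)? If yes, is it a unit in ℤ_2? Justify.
x ∈ ℤ_2 but not a unit; v_2(x) = 2 > 0

ℤ_2 = {x ∈ ℚ_2 : v_2(x) ≥ 0} and ℤ_2^× = {x ∈ ℤ_2 : v_2(x) = 0}. Here v_2(52) = v_2(num) − v_2(den) = 2; compare against these criteria.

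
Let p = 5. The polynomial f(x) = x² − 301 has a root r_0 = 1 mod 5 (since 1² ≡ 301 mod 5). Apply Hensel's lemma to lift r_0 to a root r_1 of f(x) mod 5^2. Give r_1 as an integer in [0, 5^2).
r_1 = 1 (mod 25)

Hensel's recurrence: r_{i+1} = r_i − f(r_i)·(f′(r_i))^{-1} mod 5^{i+2}, with f′(x) = 2x. Iterate:
  r_0 = 1 (mod 5)
  r_1 = 1 (mod 25)
Final: r_1 = 1, and one checks f(r_1) ≡ 0 mod 5^2.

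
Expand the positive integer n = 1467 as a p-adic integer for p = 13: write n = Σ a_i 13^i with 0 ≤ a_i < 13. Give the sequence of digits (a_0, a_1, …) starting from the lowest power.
(a_0, a_1, …) = (11, 8, 8)

Repeated division by 13 gives the digits low-to-high: 1467 = 11 + 8·13^1 + 8·13^2. Digit sequence: (11, 8, 8).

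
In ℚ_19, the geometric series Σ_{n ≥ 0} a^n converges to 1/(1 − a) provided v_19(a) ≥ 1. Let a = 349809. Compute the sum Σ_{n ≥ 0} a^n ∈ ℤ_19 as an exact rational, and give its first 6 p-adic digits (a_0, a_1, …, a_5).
Σ a^n = 1/(1 − a) = -1/349808;  first 6 digits = (1, 0, 0, 13, 2, 0)

v_19(a) = 3 ≥ 1, so the series converges in ℤ_19 to 1/(1 − a) = 1/(1 − 349809) = -1/349808. Expand this rational in ℤ_19: compute digits iteratively via d_i = x_i mod 19, x_{i+1} = (x_i − d_i)/19. The first 6 digits are (1, 0, 0, 13, 2, 0).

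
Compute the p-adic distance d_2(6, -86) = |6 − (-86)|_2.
d_2(6, -86) = 1/4

Step 1 — x − y = 6 − (-86) = 92. Step 2 — v_2(92) = 2 (factor: 92 = (2^2 · 23); the sign does not affect v_p). Step 3 — |x − y|_2 = 2^{-2} = 1/4.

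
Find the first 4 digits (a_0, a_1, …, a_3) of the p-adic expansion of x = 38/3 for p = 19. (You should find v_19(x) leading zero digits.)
(a_0, …, a_3) = (0, 7, 6, 6)

v_19(38/3) = 1, so a_0 = ... = a_0 = 0. Factor out: x = 19^1 · u with u = 2/3 a unit in ℤ_19. Expand u iteratively via a_{v+i} = u_i mod 19, u_{i+1} = (u_i − a_{v+i})/19:
  u_0 = 2/3;  a_1 = 7;  u_1 = (u_0 − 7)/19 = -1/3
  u_1 = -1/3;  a_2 = 6;  u_2 = (u_1 − 6)/19 = -1/3
  u_2 = -1/3;  a_3 = 6;  u_3 = (u_2 − 6)/19 = -1/3
Digits: (0, 7, 6, 6).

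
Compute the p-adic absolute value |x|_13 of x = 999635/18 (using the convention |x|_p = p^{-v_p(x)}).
|999635/18|_13 = 1/28561

Step 1 — compute v_13(x) by factoring powers of 13 out of the numerator and denominator: v_13(999635/18) = 4. Step 2 — apply |x|_p = p^{-v_p(x)} = 13^{-4} = 1/28561.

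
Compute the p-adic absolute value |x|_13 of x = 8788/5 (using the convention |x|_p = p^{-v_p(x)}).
|8788/5|_13 = 1/2197

Step 1 — compute v_13(x) by factoring powers of 13 out of the numerator and denominator: v_13(8788/5) = 3. Step 2 — apply |x|_p = p^{-v_p(x)} = 13^{-3} = 1/2197.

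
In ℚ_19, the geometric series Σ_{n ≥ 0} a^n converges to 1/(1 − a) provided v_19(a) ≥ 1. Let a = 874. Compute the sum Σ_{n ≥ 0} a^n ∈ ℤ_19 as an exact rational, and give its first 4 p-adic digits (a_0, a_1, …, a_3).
Σ a^n = 1/(1 − a) = -1/873;  first 4 digits = (1, 8, 9, 15)

v_19(a) = 1 ≥ 1, so the series converges in ℤ_19 to 1/(1 − a) = 1/(1 − 874) = -1/873. Expand this rational in ℤ_19: compute digits iteratively via d_i = x_i mod 19, x_{i+1} = (x_i − d_i)/19. The first 4 digits are (1, 8, 9, 15).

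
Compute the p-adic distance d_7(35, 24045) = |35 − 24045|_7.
d_7(35, 24045) = 1/2401

Step 1 — x − y = 35 − 24045 = -24010. Step 2 — v_7(-24010) = 4 (factor: -24010 = −(7^4 · 10); the sign does not affect v_p). Step 3 — |x − y|_7 = 7^{-4} = 1/2401.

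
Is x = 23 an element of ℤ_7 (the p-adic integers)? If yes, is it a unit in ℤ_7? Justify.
x ∈ ℤ_7^× (unit); v_7(x) = 0

ℤ_7 = {x ∈ ℚ_7 : v_7(x) ≥ 0} and ℤ_7^× = {x ∈ ℤ_7 : v_7(x) = 0}. Here v_7(23) = v_7(num) − v_7(den) = 0; compare against these criteria.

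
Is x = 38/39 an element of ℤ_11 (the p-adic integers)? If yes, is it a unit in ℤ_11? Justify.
x ∈ ℤ_11^× (unit); v_11(x) = 0

ℤ_11 = {x ∈ ℚ_11 : v_11(x) ≥ 0} and ℤ_11^× = {x ∈ ℤ_11 : v_11(x) = 0}. Here v_11(38/39) = v_11(num) − v_11(den) = 0; compare against these criteria.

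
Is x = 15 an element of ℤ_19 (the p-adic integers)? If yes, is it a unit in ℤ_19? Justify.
x ∈ ℤ_19^× (unit); v_19(x) = 0

ℤ_19 = {x ∈ ℚ_19 : v_19(x) ≥ 0} and ℤ_19^× = {x ∈ ℤ_19 : v_19(x) = 0}. Here v_19(15) = v_19(num) − v_19(den) = 0; compare against these criteria.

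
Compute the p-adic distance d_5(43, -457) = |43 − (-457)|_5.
d_5(43, -457) = 1/125

Step 1 — x − y = 43 − (-457) = 500. Step 2 — v_5(500) = 3 (factor: 500 = (5^3 · 4); the sign does not affect v_p). Step 3 — |x − y|_5 = 5^{-3} = 1/125.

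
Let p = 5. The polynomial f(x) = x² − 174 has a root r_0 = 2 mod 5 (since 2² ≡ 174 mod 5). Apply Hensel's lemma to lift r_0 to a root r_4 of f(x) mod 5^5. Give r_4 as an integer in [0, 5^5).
r_4 = 1132 (mod 3125)

Hensel's recurrence: r_{i+1} = r_i − f(r_i)·(f′(r_i))^{-1} mod 5^{i+2}, with f′(x) = 2x. Iterate:
  r_0 = 2 (mod 5)
  r_1 = 7 (mod 25)
  r_2 = 7 (mod 125)
  r_3 = 507 (mod 625)
  r_4 = 1132 (mod 3125)
Final: r_4 = 1132, and one checks f(r_4) ≡ 0 mod 5^5.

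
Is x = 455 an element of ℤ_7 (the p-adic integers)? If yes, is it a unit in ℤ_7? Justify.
x ∈ ℤ_7 but not a unit; v_7(x) = 1 > 0

ℤ_7 = {x ∈ ℚ_7 : v_7(x) ≥ 0} and ℤ_7^× = {x ∈ ℤ_7 : v_7(x) = 0}. Here v_7(455) = v_7(num) − v_7(den) = 1; compare against these criteria.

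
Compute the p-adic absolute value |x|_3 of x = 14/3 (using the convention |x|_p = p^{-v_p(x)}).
|14/3|_3 = 3

Step 1 — compute v_3(x) by factoring powers of 3 out of the numerator and denominator: v_3(14/3) = -1. Step 2 — apply |x|_p = p^{-v_p(x)} = 3^{1} = 3.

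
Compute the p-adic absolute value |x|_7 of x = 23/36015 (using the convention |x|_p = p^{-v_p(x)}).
|23/36015|_7 = 2401

Step 1 — compute v_7(x) by factoring powers of 7 out of the numerator and denominator: v_7(23/36015) = -4. Step 2 — apply |x|_p = p^{-v_p(x)} = 7^{4} = 2401.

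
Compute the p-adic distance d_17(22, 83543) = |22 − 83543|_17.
d_17(22, 83543) = 1/83521

Step 1 — x − y = 22 − 83543 = -83521. Step 2 — v_17(-83521) = 4 (factor: -83521 = −(17^4 · 1); the sign does not affect v_p). Step 3 — |x − y|_17 = 17^{-4} = 1/83521.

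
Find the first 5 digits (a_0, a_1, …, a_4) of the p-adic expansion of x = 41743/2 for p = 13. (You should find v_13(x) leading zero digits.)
(a_0, …, a_4) = (0, 0, 0, 3, 7)

v_13(41743/2) = 3, so a_0 = ... = a_2 = 0. Factor out: x = 13^3 · u with u = 19/2 a unit in ℤ_13. Expand u iteratively via a_{v+i} = u_i mod 13, u_{i+1} = (u_i − a_{v+i})/13:
  u_0 = 19/2;  a_3 = 3;  u_1 = (u_0 − 3)/13 = 1/2
  u_1 = 1/2;  a_4 = 7;  u_2 = (u_1 − 7)/13 = -1/2
Digits: (0, 0, 0, 3, 7).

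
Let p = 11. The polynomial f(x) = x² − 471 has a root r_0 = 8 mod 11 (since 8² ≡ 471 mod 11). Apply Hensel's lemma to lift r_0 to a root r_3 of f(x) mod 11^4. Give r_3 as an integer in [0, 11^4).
r_3 = 6454 (mod 14641)

Hensel's recurrence: r_{i+1} = r_i − f(r_i)·(f′(r_i))^{-1} mod 11^{i+2}, with f′(x) = 2x. Iterate:
  r_0 = 8 (mod 11)
  r_1 = 41 (mod 121)
  r_2 = 1130 (mod 1331)
  r_3 = 6454 (mod 14641)
Final: r_3 = 6454, and one checks f(r_3) ≡ 0 mod 11^4.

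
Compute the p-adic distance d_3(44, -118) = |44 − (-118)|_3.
d_3(44, -118) = 1/81

Step 1 — x − y = 44 − (-118) = 162. Step 2 — v_3(162) = 4 (factor: 162 = (3^4 · 2); the sign does not affect v_p). Step 3 — |x − y|_3 = 3^{-4} = 1/81.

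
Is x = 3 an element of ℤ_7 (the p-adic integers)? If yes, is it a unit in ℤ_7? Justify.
x ∈ ℤ_7^× (unit); v_7(x) = 0

ℤ_7 = {x ∈ ℚ_7 : v_7(x) ≥ 0} and ℤ_7^× = {x ∈ ℤ_7 : v_7(x) = 0}. Here v_7(3) = v_7(num) − v_7(den) = 0; compare against these criteria.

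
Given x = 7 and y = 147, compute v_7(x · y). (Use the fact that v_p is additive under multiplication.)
v_7(1029) = 3

v_p(x) = 1 (factor: 7 = 7^1 · 1); v_p(y) = 2 (factor: 147 = 7^2 · 3). Additivity: v_p(xy) = v_p(x) + v_p(y) = 1 + 2 = 3. (Direct check: xy = 1029 = 7^3 · (3).)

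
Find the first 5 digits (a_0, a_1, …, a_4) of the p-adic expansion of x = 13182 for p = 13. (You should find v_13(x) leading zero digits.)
(a_0, …, a_4) = (0, 0, 0, 6, 0)

v_13(13182) = 3, so a_0 = ... = a_2 = 0. Factor out: x = 13^3 · u with u = 6 a unit in ℤ_13. Expand u iteratively via a_{v+i} = u_i mod 13, u_{i+1} = (u_i − a_{v+i})/13:
  u_0 = 6;  a_3 = 6;  u_1 = (u_0 − 6)/13 = 0
  u_1 = 0;  a_4 = 0;  u_2 = (u_1 − 0)/13 = 0
Digits: (0, 0, 0, 6, 0).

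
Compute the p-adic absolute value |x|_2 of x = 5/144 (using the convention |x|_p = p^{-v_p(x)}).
|5/144|_2 = 16

Step 1 — compute v_2(x) by factoring powers of 2 out of the numerator and denominator: v_2(5/144) = -4. Step 2 — apply |x|_p = p^{-v_p(x)} = 2^{4} = 16.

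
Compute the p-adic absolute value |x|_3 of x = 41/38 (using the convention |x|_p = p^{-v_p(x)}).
|41/38|_3 = 1

Step 1 — compute v_3(x) by factoring powers of 3 out of the numerator and denominator: v_3(41/38) = 0. Step 2 — apply |x|_p = p^{-v_p(x)} = 3^{0} = 1.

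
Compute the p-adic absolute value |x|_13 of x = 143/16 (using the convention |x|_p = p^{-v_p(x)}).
|143/16|_13 = 1/13

Step 1 — compute v_13(x) by factoring powers of 13 out of the numerator and denominator: v_13(143/16) = 1. Step 2 — apply |x|_p = p^{-v_p(x)} = 13^{-1} = 1/13.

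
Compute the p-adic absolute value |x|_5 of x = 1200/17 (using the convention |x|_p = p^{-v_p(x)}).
|1200/17|_5 = 1/25

Step 1 — compute v_5(x) by factoring powers of 5 out of the numerator and denominator: v_5(1200/17) = 2. Step 2 — apply |x|_p = p^{-v_p(x)} = 5^{-2} = 1/25.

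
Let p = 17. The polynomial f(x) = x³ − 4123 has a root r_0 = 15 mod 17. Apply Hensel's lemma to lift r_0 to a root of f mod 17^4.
r_3 = 41019 (mod 83521)

Hensel: r_{i+1} = r_i − f(r_i)/f′(r_i) mod 17^{i+2}, where f′(x) = 3x². Iterate:
  r_0 = 15 (mod 17)
  r_1 = 270 (mod 289)
  r_2 = 1715 (mod 4913)
  r_3 = 41019 (mod 83521)
Final: r = 41019 with f(r) ≡ 0 mod 17^4.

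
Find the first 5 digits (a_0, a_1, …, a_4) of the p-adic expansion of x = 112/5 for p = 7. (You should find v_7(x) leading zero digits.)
(a_0, …, a_4) = (0, 6, 1, 4, 5)

v_7(112/5) = 1, so a_0 = ... = a_0 = 0. Factor out: x = 7^1 · u with u = 16/5 a unit in ℤ_7. Expand u iteratively via a_{v+i} = u_i mod 7, u_{i+1} = (u_i − a_{v+i})/7:
  u_0 = 16/5;  a_1 = 6;  u_1 = (u_0 − 6)/7 = -2/5
  u_1 = -2/5;  a_2 = 1;  u_2 = (u_1 − 1)/7 = -1/5
  u_2 = -1/5;  a_3 = 4;  u_3 = (u_2 − 4)/7 = -3/5
  u_3 = -3/5;  a_4 = 5;  u_4 = (u_3 − 5)/7 = -4/5
Digits: (0, 6, 1, 4, 5).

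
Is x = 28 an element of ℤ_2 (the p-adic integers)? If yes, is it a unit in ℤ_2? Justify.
x ∈ ℤ_2 but not a unit; v_2(x) = 2 > 0

ℤ_2 = {x ∈ ℚ_2 : v_2(x) ≥ 0} and ℤ_2^× = {x ∈ ℤ_2 : v_2(x) = 0}. Here v_2(28) = v_2(num) − v_2(den) = 2; compare against these criteria.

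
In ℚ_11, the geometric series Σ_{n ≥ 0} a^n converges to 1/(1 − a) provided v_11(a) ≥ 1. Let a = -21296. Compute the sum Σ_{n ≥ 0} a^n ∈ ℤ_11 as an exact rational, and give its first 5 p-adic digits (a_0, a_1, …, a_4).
Σ a^n = 1/(1 − a) = 1/21297;  first 5 digits = (1, 0, 0, 6, 9)

v_11(a) = 3 ≥ 1, so the series converges in ℤ_11 to 1/(1 − a) = 1/(1 − (-21296)) = 1/21297. Expand this rational in ℤ_11: compute digits iteratively via d_i = x_i mod 11, x_{i+1} = (x_i − d_i)/11. The first 5 digits are (1, 0, 0, 6, 9).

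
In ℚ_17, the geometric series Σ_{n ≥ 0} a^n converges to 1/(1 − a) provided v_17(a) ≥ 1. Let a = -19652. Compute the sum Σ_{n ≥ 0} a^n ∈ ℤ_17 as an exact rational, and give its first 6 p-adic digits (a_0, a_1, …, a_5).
Σ a^n = 1/(1 − a) = 1/19653;  first 6 digits = (1, 0, 0, 13, 16, 16)

v_17(a) = 3 ≥ 1, so the series converges in ℤ_17 to 1/(1 − a) = 1/(1 − (-19652)) = 1/19653. Expand this rational in ℤ_17: compute digits iteratively via d_i = x_i mod 17, x_{i+1} = (x_i − d_i)/17. The first 6 digits are (1, 0, 0, 13, 16, 16).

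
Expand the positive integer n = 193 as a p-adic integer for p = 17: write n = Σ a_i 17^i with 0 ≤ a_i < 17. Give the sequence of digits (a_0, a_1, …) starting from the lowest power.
(a_0, a_1, …) = (6, 11)

Repeated division by 17 gives the digits low-to-high: 193 = 6 + 11·17^1. Digit sequence: (6, 11).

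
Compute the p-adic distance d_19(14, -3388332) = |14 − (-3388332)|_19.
d_19(14, -3388332) = 1/130321

Step 1 — x − y = 14 − (-3388332) = 3388346. Step 2 — v_19(3388346) = 4 (factor: 3388346 = (19^4 · 26); the sign does not affect v_p). Step 3 — |x − y|_19 = 19^{-4} = 1/130321.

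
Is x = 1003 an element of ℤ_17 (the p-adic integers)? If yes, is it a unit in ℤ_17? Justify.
x ∈ ℤ_17 but not a unit; v_17(x) = 1 > 0

ℤ_17 = {x ∈ ℚ_17 : v_17(x) ≥ 0} and ℤ_17^× = {x ∈ ℤ_17 : v_17(x) = 0}. Here v_17(1003) = v_17(num) − v_17(den) = 1; compare against these criteria.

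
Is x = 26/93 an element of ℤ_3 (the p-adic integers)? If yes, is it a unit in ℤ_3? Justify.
x ∉ ℤ_3 (v_3(x) = -1 < 0)

ℤ_3 = {x ∈ ℚ_3 : v_3(x) ≥ 0} and ℤ_3^× = {x ∈ ℤ_3 : v_3(x) = 0}. Here v_3(26/93) = v_3(num) − v_3(den) = -1; compare against these criteria.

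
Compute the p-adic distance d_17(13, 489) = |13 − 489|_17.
d_17(13, 489) = 1/17

Step 1 — x − y = 13 − 489 = -476. Step 2 — v_17(-476) = 1 (factor: -476 = −(17^1 · 28); the sign does not affect v_p). Step 3 — |x − y|_17 = 17^{-1} = 1/17.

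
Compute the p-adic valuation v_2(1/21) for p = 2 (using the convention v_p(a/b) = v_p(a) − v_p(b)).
v_2(1/21) = 0

Factor powers of 2 from the numerator and denominator of the reduced fraction: 1 = 2^0 · 1 and 21 = 2^0 · 21. Apply v_p(a/b) = v_p(a) − v_p(b): v_2(1/21) = 0 − 0 = 0.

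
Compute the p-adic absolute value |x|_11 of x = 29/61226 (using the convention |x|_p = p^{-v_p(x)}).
|29/61226|_11 = 1331

Step 1 — compute v_11(x) by factoring powers of 11 out of the numerator and denominator: v_11(29/61226) = -3. Step 2 — apply |x|_p = p^{-v_p(x)} = 11^{3} = 1331.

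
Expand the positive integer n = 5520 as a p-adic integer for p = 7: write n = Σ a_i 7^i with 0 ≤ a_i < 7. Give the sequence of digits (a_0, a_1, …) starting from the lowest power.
(a_0, a_1, …) = (4, 4, 0, 2, 2)

Repeated division by 7 gives the digits low-to-high: 5520 = 4 + 4·7^1 + 2·7^3 + 2·7^4. Digit sequence: (4, 4, 0, 2, 2).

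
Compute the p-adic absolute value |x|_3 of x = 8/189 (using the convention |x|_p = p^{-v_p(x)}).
|8/189|_3 = 27

Step 1 — compute v_3(x) by factoring powers of 3 out of the numerator and denominator: v_3(8/189) = -3. Step 2 — apply |x|_p = p^{-v_p(x)} = 3^{3} = 27.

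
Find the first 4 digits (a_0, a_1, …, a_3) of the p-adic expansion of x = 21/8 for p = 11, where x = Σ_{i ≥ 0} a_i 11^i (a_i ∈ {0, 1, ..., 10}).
(a_0, …, a_3) = (4, 4, 1, 4)

v_11(21/8) = 0 (numerator and denominator both coprime to 11), so x ∈ ℤ_11^×. Compute digits iteratively via a_i = x_i mod 11, x_{i+1} = (x_i − a_i)/11, with x_0 = x:
  x_0 = 21/8;  a_0 = 4;  x_1 = (x_0 − 4)/11 = -1/8
  x_1 = -1/8;  a_1 = 4;  x_2 = (x_1 − 4)/11 = -3/8
  x_2 = -3/8;  a_2 = 1;  x_3 = (x_2 − 1)/11 = -1/8
  x_3 = -1/8;  a_3 = 4;  x_4 = (x_3 − 4)/11 = -3/8
Digits: (4, 4, 1, 4).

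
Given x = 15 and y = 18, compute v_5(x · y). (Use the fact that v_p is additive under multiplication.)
v_5(270) = 1

v_p(x) = 1 (factor: 15 = 5^1 · 3); v_p(y) = 0 (factor: 18 = 5^0 · 18). Additivity: v_p(xy) = v_p(x) + v_p(y) = 1 + 0 = 1. (Direct check: xy = 270 = 5^1 · (54).)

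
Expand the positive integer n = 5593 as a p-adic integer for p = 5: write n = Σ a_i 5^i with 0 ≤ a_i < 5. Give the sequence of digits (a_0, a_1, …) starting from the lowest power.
(a_0, a_1, …) = (3, 3, 3, 4, 3, 1)

Repeated division by 5 gives the digits low-to-high: 5593 = 3 + 3·5^1 + 3·5^2 + 4·5^3 + 3·5^4 + 1·5^5. Digit sequence: (3, 3, 3, 4, 3, 1).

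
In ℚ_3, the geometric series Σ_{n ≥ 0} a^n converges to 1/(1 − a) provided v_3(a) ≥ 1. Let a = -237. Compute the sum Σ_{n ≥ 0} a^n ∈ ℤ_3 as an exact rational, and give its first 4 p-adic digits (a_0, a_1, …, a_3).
Σ a^n = 1/(1 − a) = 1/238;  first 4 digits = (1, 2, 1, 0)

v_3(a) = 1 ≥ 1, so the series converges in ℤ_3 to 1/(1 − a) = 1/(1 − (-237)) = 1/238. Expand this rational in ℤ_3: compute digits iteratively via d_i = x_i mod 3, x_{i+1} = (x_i − d_i)/3. The first 4 digits are (1, 2, 1, 0).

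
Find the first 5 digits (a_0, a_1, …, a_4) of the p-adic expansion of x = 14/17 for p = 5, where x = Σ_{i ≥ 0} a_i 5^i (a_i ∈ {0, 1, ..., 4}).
(a_0, …, a_4) = (2, 3, 2, 3, 4)

v_5(14/17) = 0 (numerator and denominator both coprime to 5), so x ∈ ℤ_5^×. Compute digits iteratively via a_i = x_i mod 5, x_{i+1} = (x_i − a_i)/5, with x_0 = x:
  x_0 = 14/17;  a_0 = 2;  x_1 = (x_0 − 2)/5 = -4/17
  x_1 = -4/17;  a_1 = 3;  x_2 = (x_1 − 3)/5 = -11/17
  x_2 = -11/17;  a_2 = 2;  x_3 = (x_2 − 2)/5 = -9/17
  x_3 = -9/17;  a_3 = 3;  x_4 = (x_3 − 3)/5 = -12/17
  x_4 = -12/17;  a_4 = 4;  x_5 = (x_4 − 4)/5 = -16/17
Digits: (2, 3, 2, 3, 4).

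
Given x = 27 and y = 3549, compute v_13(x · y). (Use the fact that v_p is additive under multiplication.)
v_13(95823) = 2

v_p(x) = 0 (factor: 27 = 13^0 · 27); v_p(y) = 2 (factor: 3549 = 13^2 · 21). Additivity: v_p(xy) = v_p(x) + v_p(y) = 0 + 2 = 2. (Direct check: xy = 95823 = 13^2 · (567).)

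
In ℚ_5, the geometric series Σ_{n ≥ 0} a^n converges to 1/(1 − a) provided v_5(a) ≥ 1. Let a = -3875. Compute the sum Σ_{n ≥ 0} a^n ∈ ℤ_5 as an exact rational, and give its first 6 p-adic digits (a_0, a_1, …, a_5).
Σ a^n = 1/(1 − a) = 1/3876;  first 6 digits = (1, 0, 0, 4, 3, 3)

v_5(a) = 3 ≥ 1, so the series converges in ℤ_5 to 1/(1 − a) = 1/(1 − (-3875)) = 1/3876. Expand this rational in ℤ_5: compute digits iteratively via d_i = x_i mod 5, x_{i+1} = (x_i − d_i)/5. The first 6 digits are (1, 0, 0, 4, 3, 3).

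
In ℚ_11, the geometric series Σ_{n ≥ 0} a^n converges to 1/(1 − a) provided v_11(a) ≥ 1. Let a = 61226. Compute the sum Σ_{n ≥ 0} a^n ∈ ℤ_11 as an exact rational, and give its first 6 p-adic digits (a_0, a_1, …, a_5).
Σ a^n = 1/(1 − a) = -1/61225;  first 6 digits = (1, 0, 0, 2, 4, 0)

v_11(a) = 3 ≥ 1, so the series converges in ℤ_11 to 1/(1 − a) = 1/(1 − 61226) = -1/61225. Expand this rational in ℤ_11: compute digits iteratively via d_i = x_i mod 11, x_{i+1} = (x_i − d_i)/11. The first 6 digits are (1, 0, 0, 2, 4, 0).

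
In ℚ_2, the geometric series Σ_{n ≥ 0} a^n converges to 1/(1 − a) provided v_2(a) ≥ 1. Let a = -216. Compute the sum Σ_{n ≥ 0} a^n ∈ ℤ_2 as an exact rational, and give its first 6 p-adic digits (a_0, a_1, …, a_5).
Σ a^n = 1/(1 − a) = 1/217;  first 6 digits = (1, 0, 0, 1, 0, 1)

v_2(a) = 3 ≥ 1, so the series converges in ℤ_2 to 1/(1 − a) = 1/(1 − (-216)) = 1/217. Expand this rational in ℤ_2: compute digits iteratively via d_i = x_i mod 2, x_{i+1} = (x_i − d_i)/2. The first 6 digits are (1, 0, 0, 1, 0, 1).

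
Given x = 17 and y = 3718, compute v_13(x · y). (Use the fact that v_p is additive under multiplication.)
v_13(63206) = 2

v_p(x) = 0 (factor: 17 = 13^0 · 17); v_p(y) = 2 (factor: 3718 = 13^2 · 22). Additivity: v_p(xy) = v_p(x) + v_p(y) = 0 + 2 = 2. (Direct check: xy = 63206 = 13^2 · (374).)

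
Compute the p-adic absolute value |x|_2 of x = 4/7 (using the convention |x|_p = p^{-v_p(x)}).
|4/7|_2 = 1/4

Step 1 — compute v_2(x) by factoring powers of 2 out of the numerator and denominator: v_2(4/7) = 2. Step 2 — apply |x|_p = p^{-v_p(x)} = 2^{-2} = 1/4.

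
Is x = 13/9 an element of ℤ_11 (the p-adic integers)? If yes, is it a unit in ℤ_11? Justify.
x ∈ ℤ_11^× (unit); v_11(x) = 0

ℤ_11 = {x ∈ ℚ_11 : v_11(x) ≥ 0} and ℤ_11^× = {x ∈ ℤ_11 : v_11(x) = 0}. Here v_11(13/9) = v_11(num) − v_11(den) = 0; compare against these criteria.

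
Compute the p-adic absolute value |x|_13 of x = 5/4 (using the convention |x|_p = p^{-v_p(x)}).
|5/4|_13 = 1

Step 1 — compute v_13(x) by factoring powers of 13 out of the numerator and denominator: v_13(5/4) = 0. Step 2 — apply |x|_p = p^{-v_p(x)} = 13^{0} = 1.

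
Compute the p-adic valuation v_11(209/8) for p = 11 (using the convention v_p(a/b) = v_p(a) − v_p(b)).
v_11(209/8) = 1

Factor powers of 11 from the numerator and denominator of the reduced fraction: 209 = 11^1 · 19 and 8 = 11^0 · 8. Apply v_p(a/b) = v_p(a) − v_p(b): v_11(209/8) = 1 − 0 = 1.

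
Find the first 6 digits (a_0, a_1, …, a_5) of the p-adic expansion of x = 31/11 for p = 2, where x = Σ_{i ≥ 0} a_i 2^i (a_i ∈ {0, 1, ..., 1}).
(a_0, …, a_5) = (1, 0, 1, 1, 1, 1)

v_2(31/11) = 0 (numerator and denominator both coprime to 2), so x ∈ ℤ_2^×. Compute digits iteratively via a_i = x_i mod 2, x_{i+1} = (x_i − a_i)/2, with x_0 = x:
  x_0 = 31/11;  a_0 = 1;  x_1 = (x_0 − 1)/2 = 10/11
  x_1 = 10/11;  a_1 = 0;  x_2 = (x_1 − 0)/2 = 5/11
  x_2 = 5/11;  a_2 = 1;  x_3 = (x_2 − 1)/2 = -3/11
  x_3 = -3/11;  a_3 = 1;  x_4 = (x_3 − 1)/2 = -7/11
  x_4 = -7/11;  a_4 = 1;  x_5 = (x_4 − 1)/2 = -9/11
  x_5 = -9/11;  a_5 = 1;  x_6 = (x_5 − 1)/2 = -10/11
Digits: (1, 0, 1, 1, 1, 1).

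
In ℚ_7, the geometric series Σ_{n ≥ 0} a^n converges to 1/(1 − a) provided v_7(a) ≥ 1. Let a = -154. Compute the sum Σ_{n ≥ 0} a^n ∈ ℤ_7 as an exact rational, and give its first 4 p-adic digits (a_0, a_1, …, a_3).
Σ a^n = 1/(1 − a) = 1/155;  first 4 digits = (1, 6, 4, 4)

v_7(a) = 1 ≥ 1, so the series converges in ℤ_7 to 1/(1 − a) = 1/(1 − (-154)) = 1/155. Expand this rational in ℤ_7: compute digits iteratively via d_i = x_i mod 7, x_{i+1} = (x_i − d_i)/7. The first 4 digits are (1, 6, 4, 4).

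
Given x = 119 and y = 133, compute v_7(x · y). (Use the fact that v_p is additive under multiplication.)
v_7(15827) = 2

v_p(x) = 1 (factor: 119 = 7^1 · 17); v_p(y) = 1 (factor: 133 = 7^1 · 19). Additivity: v_p(xy) = v_p(x) + v_p(y) = 1 + 1 = 2. (Direct check: xy = 15827 = 7^2 · (323).)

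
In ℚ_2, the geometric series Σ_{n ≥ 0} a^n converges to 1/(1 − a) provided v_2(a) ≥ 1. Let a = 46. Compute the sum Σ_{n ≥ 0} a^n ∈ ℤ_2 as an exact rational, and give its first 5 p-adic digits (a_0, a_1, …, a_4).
Σ a^n = 1/(1 − a) = -1/45;  first 5 digits = (1, 1, 0, 1, 1)

v_2(a) = 1 ≥ 1, so the series converges in ℤ_2 to 1/(1 − a) = 1/(1 − 46) = -1/45. Expand this rational in ℤ_2: compute digits iteratively via d_i = x_i mod 2, x_{i+1} = (x_i − d_i)/2. The first 5 digits are (1, 1, 0, 1, 1).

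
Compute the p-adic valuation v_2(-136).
v_2(-136) = 3

v_2(n) is the largest exponent k such that 2^k divides n. Factor out: -136 = -2^3 · 17. (Sign doesn't affect v_p.) So v_2(-136) = 3.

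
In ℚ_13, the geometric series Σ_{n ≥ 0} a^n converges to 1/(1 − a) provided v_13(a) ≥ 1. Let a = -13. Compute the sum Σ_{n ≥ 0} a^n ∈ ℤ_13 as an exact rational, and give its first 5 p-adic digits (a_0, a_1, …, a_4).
Σ a^n = 1/(1 − a) = 1/14;  first 5 digits = (1, 12, 0, 12, 0)

v_13(a) = 1 ≥ 1, so the series converges in ℤ_13 to 1/(1 − a) = 1/(1 − (-13)) = 1/14. Expand this rational in ℤ_13: compute digits iteratively via d_i = x_i mod 13, x_{i+1} = (x_i − d_i)/13. The first 5 digits are (1, 12, 0, 12, 0).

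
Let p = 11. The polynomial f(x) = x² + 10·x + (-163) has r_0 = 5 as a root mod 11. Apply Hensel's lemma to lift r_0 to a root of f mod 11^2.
r_1 = 82 (mod 121)

Hensel: r_{i+1} = r_i − f(r_i)·(f′(r_i))^{-1} mod 11^{i+2}, f′(x) = 2x + 10. Iterate:
  r_0 = 5 (mod 11)
  r_1 = 82 (mod 121)
Final: r = 82 satisfies f(r) ≡ 0 mod 11^2.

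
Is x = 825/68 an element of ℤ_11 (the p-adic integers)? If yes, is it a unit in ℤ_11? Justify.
x ∈ ℤ_11 but not a unit; v_11(x) = 1 > 0

ℤ_11 = {x ∈ ℚ_11 : v_11(x) ≥ 0} and ℤ_11^× = {x ∈ ℤ_11 : v_11(x) = 0}. Here v_11(825/68) = v_11(num) − v_11(den) = 1; compare against these criteria.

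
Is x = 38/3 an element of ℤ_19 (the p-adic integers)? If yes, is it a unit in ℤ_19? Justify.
x ∈ ℤ_19 but not a unit; v_19(x) = 1 > 0

ℤ_19 = {x ∈ ℚ_19 : v_19(x) ≥ 0} and ℤ_19^× = {x ∈ ℤ_19 : v_19(x) = 0}. Here v_19(38/3) = v_19(num) − v_19(den) = 1; compare against these criteria.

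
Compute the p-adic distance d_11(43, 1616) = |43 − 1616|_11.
d_11(43, 1616) = 1/121

Step 1 — x − y = 43 − 1616 = -1573. Step 2 — v_11(-1573) = 2 (factor: -1573 = −(11^2 · 13); the sign does not affect v_p). Step 3 — |x − y|_11 = 11^{-2} = 1/121.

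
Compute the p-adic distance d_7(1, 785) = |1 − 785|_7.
d_7(1, 785) = 1/49

Step 1 — x − y = 1 − 785 = -784. Step 2 — v_7(-784) = 2 (factor: -784 = −(7^2 · 16); the sign does not affect v_p). Step 3 — |x − y|_7 = 7^{-2} = 1/49.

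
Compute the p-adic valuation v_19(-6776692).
v_19(-6776692) = 4

v_19(n) is the largest exponent k such that 19^k divides n. Factor out: -6776692 = -19^4 · 52. (Sign doesn't affect v_p.) So v_19(-6776692) = 4.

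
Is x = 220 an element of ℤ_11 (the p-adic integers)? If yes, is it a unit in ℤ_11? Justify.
x ∈ ℤ_11 but not a unit; v_11(x) = 1 > 0

ℤ_11 = {x ∈ ℚ_11 : v_11(x) ≥ 0} and ℤ_11^× = {x ∈ ℤ_11 : v_11(x) = 0}. Here v_11(220) = v_11(num) − v_11(den) = 1; compare against these criteria.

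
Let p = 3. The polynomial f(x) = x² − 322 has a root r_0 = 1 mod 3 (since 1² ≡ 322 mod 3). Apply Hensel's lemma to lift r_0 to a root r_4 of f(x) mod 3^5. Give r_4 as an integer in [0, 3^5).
r_4 = 184 (mod 243)

Hensel's recurrence: r_{i+1} = r_i − f(r_i)·(f′(r_i))^{-1} mod 3^{i+2}, with f′(x) = 2x. Iterate:
  r_0 = 1 (mod 3)
  r_1 = 4 (mod 9)
  r_2 = 22 (mod 27)
  r_3 = 22 (mod 81)
  r_4 = 184 (mod 243)
Final: r_4 = 184, and one checks f(r_4) ≡ 0 mod 3^5.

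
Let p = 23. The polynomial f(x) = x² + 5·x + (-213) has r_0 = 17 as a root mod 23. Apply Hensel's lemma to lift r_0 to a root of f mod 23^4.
r_3 = 88912 (mod 279841)

Hensel: r_{i+1} = r_i − f(r_i)·(f′(r_i))^{-1} mod 23^{i+2}, f′(x) = 2x + 5. Iterate:
  r_0 = 17 (mod 23)
  r_1 = 40 (mod 529)
  r_2 = 3743 (mod 12167)
  r_3 = 88912 (mod 279841)
Final: r = 88912 satisfies f(r) ≡ 0 mod 23^4.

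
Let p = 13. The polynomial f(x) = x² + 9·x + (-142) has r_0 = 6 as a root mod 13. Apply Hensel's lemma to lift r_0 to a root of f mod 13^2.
r_1 = 97 (mod 169)

Hensel: r_{i+1} = r_i − f(r_i)·(f′(r_i))^{-1} mod 13^{i+2}, f′(x) = 2x + 9. Iterate:
  r_0 = 6 (mod 13)
  r_1 = 97 (mod 169)
Final: r = 97 satisfies f(r) ≡ 0 mod 13^2.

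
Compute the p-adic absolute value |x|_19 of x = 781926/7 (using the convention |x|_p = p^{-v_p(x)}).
|781926/7|_19 = 1/130321

Step 1 — compute v_19(x) by factoring powers of 19 out of the numerator and denominator: v_19(781926/7) = 4. Step 2 — apply |x|_p = p^{-v_p(x)} = 19^{-4} = 1/130321.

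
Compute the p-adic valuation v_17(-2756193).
v_17(-2756193) = 4

v_17(n) is the largest exponent k such that 17^k divides n. Factor out: -2756193 = -17^4 · 33. (Sign doesn't affect v_p.) So v_17(-2756193) = 4.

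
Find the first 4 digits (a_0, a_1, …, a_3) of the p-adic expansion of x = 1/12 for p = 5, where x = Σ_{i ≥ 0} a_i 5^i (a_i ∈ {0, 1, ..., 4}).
(a_0, …, a_3) = (3, 4, 2, 4)

v_5(1/12) = 0 (numerator and denominator both coprime to 5), so x ∈ ℤ_5^×. Compute digits iteratively via a_i = x_i mod 5, x_{i+1} = (x_i − a_i)/5, with x_0 = x:
  x_0 = 1/12;  a_0 = 3;  x_1 = (x_0 − 3)/5 = -7/12
  x_1 = -7/12;  a_1 = 4;  x_2 = (x_1 − 4)/5 = -11/12
  x_2 = -11/12;  a_2 = 2;  x_3 = (x_2 − 2)/5 = -7/12
  x_3 = -7/12;  a_3 = 4;  x_4 = (x_3 − 4)/5 = -11/12
Digits: (3, 4, 2, 4).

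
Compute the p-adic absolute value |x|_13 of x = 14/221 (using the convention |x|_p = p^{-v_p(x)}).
|14/221|_13 = 13

Step 1 — compute v_13(x) by factoring powers of 13 out of the numerator and denominator: v_13(14/221) = -1. Step 2 — apply |x|_p = p^{-v_p(x)} = 13^{1} = 13.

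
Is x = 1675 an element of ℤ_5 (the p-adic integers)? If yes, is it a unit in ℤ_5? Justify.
x ∈ ℤ_5 but not a unit; v_5(x) = 2 > 0

ℤ_5 = {x ∈ ℚ_5 : v_5(x) ≥ 0} and ℤ_5^× = {x ∈ ℤ_5 : v_5(x) = 0}. Here v_5(1675) = v_5(num) − v_5(den) = 2; compare against these criteria.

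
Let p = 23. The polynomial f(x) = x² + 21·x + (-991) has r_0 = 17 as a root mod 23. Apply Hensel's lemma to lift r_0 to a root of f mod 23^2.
r_1 = 408 (mod 529)

Hensel: r_{i+1} = r_i − f(r_i)·(f′(r_i))^{-1} mod 23^{i+2}, f′(x) = 2x + 21. Iterate:
  r_0 = 17 (mod 23)
  r_1 = 408 (mod 529)
Final: r = 408 satisfies f(r) ≡ 0 mod 23^2.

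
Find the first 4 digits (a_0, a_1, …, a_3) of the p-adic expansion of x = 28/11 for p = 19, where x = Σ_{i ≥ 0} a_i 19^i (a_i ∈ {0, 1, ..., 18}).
(a_0, …, a_3) = (6, 5, 17, 6)

v_19(28/11) = 0 (numerator and denominator both coprime to 19), so x ∈ ℤ_19^×. Compute digits iteratively via a_i = x_i mod 19, x_{i+1} = (x_i − a_i)/19, with x_0 = x:
  x_0 = 28/11;  a_0 = 6;  x_1 = (x_0 − 6)/19 = -2/11
  x_1 = -2/11;  a_1 = 5;  x_2 = (x_1 − 5)/19 = -3/11
  x_2 = -3/11;  a_2 = 17;  x_3 = (x_2 − 17)/19 = -10/11
  x_3 = -10/11;  a_3 = 6;  x_4 = (x_3 − 6)/19 = -4/11
Digits: (6, 5, 17, 6).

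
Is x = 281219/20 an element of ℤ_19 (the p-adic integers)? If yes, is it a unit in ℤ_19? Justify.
x ∈ ℤ_19 but not a unit; v_19(x) = 3 > 0

ℤ_19 = {x ∈ ℚ_19 : v_19(x) ≥ 0} and ℤ_19^× = {x ∈ ℤ_19 : v_19(x) = 0}. Here v_19(281219/20) = v_19(num) − v_19(den) = 3; compare against these criteria.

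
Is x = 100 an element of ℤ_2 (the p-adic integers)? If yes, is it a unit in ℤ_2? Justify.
x ∈ ℤ_2 but not a unit; v_2(x) = 2 > 0

ℤ_2 = {x ∈ ℚ_2 : v_2(x) ≥ 0} and ℤ_2^× = {x ∈ ℤ_2 : v_2(x) = 0}. Here v_2(100) = v_2(num) − v_2(den) = 2; compare against these criteria.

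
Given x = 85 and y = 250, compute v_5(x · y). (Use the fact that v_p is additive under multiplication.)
v_5(21250) = 4

v_p(x) = 1 (factor: 85 = 5^1 · 17); v_p(y) = 3 (factor: 250 = 5^3 · 2). Additivity: v_p(xy) = v_p(x) + v_p(y) = 1 + 3 = 4. (Direct check: xy = 21250 = 5^4 · (34).)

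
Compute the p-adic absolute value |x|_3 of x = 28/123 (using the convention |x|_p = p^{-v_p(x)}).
|28/123|_3 = 3

Step 1 — compute v_3(x) by factoring powers of 3 out of the numerator and denominator: v_3(28/123) = -1. Step 2 — apply |x|_p = p^{-v_p(x)} = 3^{1} = 3.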